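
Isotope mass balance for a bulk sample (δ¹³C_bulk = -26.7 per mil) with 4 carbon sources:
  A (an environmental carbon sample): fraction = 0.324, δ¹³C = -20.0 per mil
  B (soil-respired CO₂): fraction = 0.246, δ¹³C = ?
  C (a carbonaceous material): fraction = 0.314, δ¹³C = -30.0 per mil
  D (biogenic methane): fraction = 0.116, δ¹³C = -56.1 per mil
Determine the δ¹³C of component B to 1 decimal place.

-17.4 per mil

Isotope mass balance: δ_bulk = Σ fᵢ·δᵢ.
-26.7 = 0.324×(-20.0) + 0.246×δ_B + 0.314×(-30.0) + 0.116×(-56.1)
0.246·δ_B = -26.7 − (-22.408) = -4.292
δ_B = -4.292 / 0.246 = -17.45 per mil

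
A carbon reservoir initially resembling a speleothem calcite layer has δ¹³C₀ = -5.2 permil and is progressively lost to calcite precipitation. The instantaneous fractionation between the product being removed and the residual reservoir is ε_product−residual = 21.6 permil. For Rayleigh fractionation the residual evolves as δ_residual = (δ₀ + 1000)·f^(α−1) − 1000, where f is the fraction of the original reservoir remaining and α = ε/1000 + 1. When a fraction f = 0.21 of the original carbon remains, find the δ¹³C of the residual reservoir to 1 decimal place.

Rayleigh residual: δ_res = (δ₀ + 1000)·f^(α−1) − 1000
α = ε/1000 + 1 = 1.02160, so α − 1 = 0.02160
f^(α−1) = 0.21^(0.02160) = 0.966852
δ_res = (-5.2 + 1000) × 0.966852 − 1000 = 961.824 − 1000 = -38.18 permil

-38.2 permil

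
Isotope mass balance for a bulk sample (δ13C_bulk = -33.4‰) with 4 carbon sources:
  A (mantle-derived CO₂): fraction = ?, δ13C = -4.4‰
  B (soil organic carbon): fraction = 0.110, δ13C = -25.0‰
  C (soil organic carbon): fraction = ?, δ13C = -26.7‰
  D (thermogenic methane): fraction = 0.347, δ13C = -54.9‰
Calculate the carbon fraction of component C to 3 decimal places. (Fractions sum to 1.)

Let f_C and f_A be the unknown fractions; fractions sum to 1 so f_C + f_A = 0.543.
Mass balance: Σ fᵢ·δᵢ = δ_bulk ⇒ f_C·(-26.7) + f_A·(-4.4) = -33.4 − (-21.800) = -11.600
Substitute f_A = 0.543 − f_C:
f_C·(-26.7 − -4.4) = -11.600 − 0.543×(-4.4) = -9.211
f_C = -9.211 / -22.3 = 0.4130

0.413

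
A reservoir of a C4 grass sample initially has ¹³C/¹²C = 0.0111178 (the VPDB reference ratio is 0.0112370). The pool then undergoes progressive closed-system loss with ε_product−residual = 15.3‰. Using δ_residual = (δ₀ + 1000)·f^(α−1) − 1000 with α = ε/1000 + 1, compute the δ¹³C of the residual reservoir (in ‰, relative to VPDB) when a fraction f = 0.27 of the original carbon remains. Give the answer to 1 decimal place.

-30.2‰

δ₀ = (0.0111178/0.0112370 − 1)×1000 = (0.989392 − 1)×1000 = -10.608‰
α − 1 = ε/1000 = 0.0153
f^(α−1) = 0.27^(0.0153) = 0.980167
δ_res = (-10.608 + 1000) × 0.980167 − 1000 = 969.769 − 1000 = -30.23‰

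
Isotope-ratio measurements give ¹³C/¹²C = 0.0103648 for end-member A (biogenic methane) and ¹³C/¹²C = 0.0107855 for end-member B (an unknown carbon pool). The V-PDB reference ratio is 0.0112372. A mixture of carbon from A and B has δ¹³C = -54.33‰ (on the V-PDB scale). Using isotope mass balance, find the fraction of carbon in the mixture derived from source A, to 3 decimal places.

0.378

δ_A = (0.0103648/0.0112372 − 1)×1000 = (0.922365 − 1)×1000 = -77.635‰
δ_B = (0.0107855/0.0112372 − 1)×1000 = (0.959803 − 1)×1000 = -40.197‰
f_A = (δ_mix − δ_B)/(δ_A − δ_B) = (-54.33 − (-40.197))/(-77.635 − (-40.197))
f_A = -14.133 / -37.438 = 0.3775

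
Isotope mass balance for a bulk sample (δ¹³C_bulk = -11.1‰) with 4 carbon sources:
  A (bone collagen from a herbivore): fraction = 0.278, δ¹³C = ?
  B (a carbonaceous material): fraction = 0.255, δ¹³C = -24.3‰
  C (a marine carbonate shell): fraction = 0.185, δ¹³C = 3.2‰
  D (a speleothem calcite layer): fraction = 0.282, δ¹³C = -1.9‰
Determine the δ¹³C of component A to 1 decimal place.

Isotope mass balance: δ_bulk = Σ fᵢ·δᵢ.
-11.1 = 0.278×δ_A + 0.255×(-24.3) + 0.185×(3.2) + 0.282×(-1.9)
0.278·δ_A = -11.1 − (-6.140) = -4.960
δ_A = -4.960 / 0.278 = -17.84‰

-17.8‰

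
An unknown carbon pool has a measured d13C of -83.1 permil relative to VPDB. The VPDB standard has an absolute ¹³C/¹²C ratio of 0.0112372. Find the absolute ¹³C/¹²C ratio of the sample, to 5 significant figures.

0.010303

R_sample = R_standard × (d13C/1000 + 1)
R_sample = 0.0112372 × (-83.1/1000 + 1) = 0.0112372 × 0.916900
R_sample = 0.0103034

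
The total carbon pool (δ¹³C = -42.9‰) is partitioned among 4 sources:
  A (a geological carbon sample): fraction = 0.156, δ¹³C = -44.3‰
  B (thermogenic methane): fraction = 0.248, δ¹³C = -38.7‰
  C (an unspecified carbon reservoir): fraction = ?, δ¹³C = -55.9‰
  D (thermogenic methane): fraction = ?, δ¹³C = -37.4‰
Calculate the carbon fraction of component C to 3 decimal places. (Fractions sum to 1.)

0.222

Let f_C and f_D be the unknown fractions; fractions sum to 1 so f_C + f_D = 0.596.
Mass balance: Σ fᵢ·δᵢ = δ_bulk ⇒ f_C·(-55.9) + f_D·(-37.4) = -42.9 − (-16.508) = -26.392
Substitute f_D = 0.596 − f_C:
f_C·(-55.9 − -37.4) = -26.392 − 0.596×(-37.4) = -4.101
f_C = -4.101 / -18.5 = 0.2217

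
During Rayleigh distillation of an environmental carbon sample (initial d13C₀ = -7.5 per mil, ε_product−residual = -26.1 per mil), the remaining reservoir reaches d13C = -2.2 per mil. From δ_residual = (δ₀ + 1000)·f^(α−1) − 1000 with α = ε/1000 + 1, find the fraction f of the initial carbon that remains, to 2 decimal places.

α − 1 = ε/1000 = -0.0261
(δ_res + 1000)/(δ₀ + 1000) = (-2.2 + 1000)/(-7.5 + 1000) = 997.8/992.5 = 1.005340
f = 1.005340^(1/-0.0261) = exp(ln(1.005340)/-0.0261) = exp(0.00533/-0.0261)
f = exp(-0.2041) = 0.8154

0.82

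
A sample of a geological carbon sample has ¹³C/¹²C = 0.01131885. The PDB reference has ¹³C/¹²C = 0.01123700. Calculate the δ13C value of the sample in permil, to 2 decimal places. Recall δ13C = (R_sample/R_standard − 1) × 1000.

7.28 permil

δ13C = (R_sample / R_standard − 1) × 1000
R_sample / R_standard = 0.01131885 / 0.01123700 = 1.007284
δ13C = (1.007284 − 1) × 1000 = 7.284 permil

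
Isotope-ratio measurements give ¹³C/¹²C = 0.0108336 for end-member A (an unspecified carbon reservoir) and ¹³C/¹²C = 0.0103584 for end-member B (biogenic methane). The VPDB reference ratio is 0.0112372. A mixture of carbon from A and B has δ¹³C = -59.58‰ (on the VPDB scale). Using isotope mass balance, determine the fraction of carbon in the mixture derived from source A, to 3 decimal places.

0.440

δ_A = (0.0108336/0.0112372 − 1)×1000 = (0.964084 − 1)×1000 = -35.916‰
δ_B = (0.0103584/0.0112372 − 1)×1000 = (0.921795 − 1)×1000 = -78.205‰
f_A = (δ_mix − δ_B)/(δ_A − δ_B) = (-59.58 − (-78.205))/(-35.916 − (-78.205))
f_A = 18.625 / 42.288 = 0.4404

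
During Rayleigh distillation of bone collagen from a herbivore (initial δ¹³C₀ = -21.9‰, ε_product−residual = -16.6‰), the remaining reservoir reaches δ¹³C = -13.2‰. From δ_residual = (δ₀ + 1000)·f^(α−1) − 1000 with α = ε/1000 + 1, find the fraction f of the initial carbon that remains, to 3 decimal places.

α − 1 = ε/1000 = -0.0166
(δ_res + 1000)/(δ₀ + 1000) = (-13.2 + 1000)/(-21.9 + 1000) = 986.8/978.1 = 1.008895
f = 1.008895^(1/-0.0166) = exp(ln(1.008895)/-0.0166) = exp(0.00886/-0.0166)
f = exp(-0.5335) = 0.5866

0.587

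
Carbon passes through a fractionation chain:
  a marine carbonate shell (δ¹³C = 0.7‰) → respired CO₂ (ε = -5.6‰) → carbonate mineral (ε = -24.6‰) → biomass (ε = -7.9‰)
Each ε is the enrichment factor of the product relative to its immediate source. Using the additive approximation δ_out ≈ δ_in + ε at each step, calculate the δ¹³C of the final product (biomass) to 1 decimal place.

step 1: δ ≈ 0.7 + (-5.6) = -4.9‰
step 2: δ ≈ -4.9 + (-24.6) = -29.5‰
step 3: δ ≈ -29.5 + (-7.9) = -37.4‰

-37.4‰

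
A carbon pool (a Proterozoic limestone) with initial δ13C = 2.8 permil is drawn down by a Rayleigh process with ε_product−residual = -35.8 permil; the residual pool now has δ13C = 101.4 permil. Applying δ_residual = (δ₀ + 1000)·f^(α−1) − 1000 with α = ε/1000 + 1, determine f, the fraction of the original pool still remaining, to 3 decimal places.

0.073

α − 1 = ε/1000 = -0.0358
(δ_res + 1000)/(δ₀ + 1000) = (101.4 + 1000)/(2.8 + 1000) = 1101.4/1002.8 = 1.098325
f = 1.098325^(1/-0.0358) = exp(ln(1.098325)/-0.0358) = exp(0.09379/-0.0358)
f = exp(-2.6197) = 0.0728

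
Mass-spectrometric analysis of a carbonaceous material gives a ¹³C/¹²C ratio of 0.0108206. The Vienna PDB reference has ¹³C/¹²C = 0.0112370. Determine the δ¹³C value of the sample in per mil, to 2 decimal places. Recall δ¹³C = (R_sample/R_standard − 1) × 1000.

-37.06 per mil

δ¹³C = (R_sample / R_standard − 1) × 1000
R_sample / R_standard = 0.0108206 / 0.0112370 = 0.962944
δ¹³C = (0.962944 − 1) × 1000 = -37.056 per mil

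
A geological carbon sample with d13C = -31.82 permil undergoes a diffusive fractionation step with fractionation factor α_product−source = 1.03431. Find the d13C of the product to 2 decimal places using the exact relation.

δ_product = (δ_source + 1000)·α − 1000
δ_product = (-31.82 + 1000) × 1.03431 − 1000
δ_product = 1001.398 − 1000 = 1.398 permil

1.40 permil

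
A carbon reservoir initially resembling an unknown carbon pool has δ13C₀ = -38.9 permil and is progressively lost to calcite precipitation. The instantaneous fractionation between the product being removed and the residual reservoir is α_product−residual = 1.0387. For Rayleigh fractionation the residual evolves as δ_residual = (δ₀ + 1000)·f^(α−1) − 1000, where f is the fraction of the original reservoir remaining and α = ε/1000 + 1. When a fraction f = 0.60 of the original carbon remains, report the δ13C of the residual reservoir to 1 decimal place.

Rayleigh residual: δ_res = (δ₀ + 1000)·f^(α−1) − 1000
α − 1 = 0.03870
f^(α−1) = 0.60^(0.03870) = 0.980425
δ_res = (-38.9 + 1000) × 0.980425 − 1000 = 942.287 − 1000 = -57.71 permil

-57.7 permil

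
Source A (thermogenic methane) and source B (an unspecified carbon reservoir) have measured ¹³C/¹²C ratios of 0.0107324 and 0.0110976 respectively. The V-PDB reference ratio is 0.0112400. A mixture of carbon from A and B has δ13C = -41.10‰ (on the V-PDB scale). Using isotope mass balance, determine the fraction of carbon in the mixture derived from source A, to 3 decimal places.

δ_A = (0.0107324/0.0112400 − 1)×1000 = (0.954840 − 1)×1000 = -45.160‰
δ_B = (0.0110976/0.0112400 − 1)×1000 = (0.987331 − 1)×1000 = -12.669‰
f_A = (δ_mix − δ_B)/(δ_A − δ_B) = (-41.10 − (-12.669))/(-45.160 − (-12.669))
f_A = -28.431 / -32.491 = 0.8750

0.875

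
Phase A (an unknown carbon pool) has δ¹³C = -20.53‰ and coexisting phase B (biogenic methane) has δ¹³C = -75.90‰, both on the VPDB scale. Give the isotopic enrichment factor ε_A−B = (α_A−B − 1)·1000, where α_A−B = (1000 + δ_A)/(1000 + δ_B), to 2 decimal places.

α_A−B = (1000 + -20.53) / (1000 + -75.90) = 979.47 / 924.10 = 1.059918
ε_A−B = (1.059918 − 1) × 1000 = 59.918‰
(The approximation ε ≈ δ_A − δ_B would give 55.37‰.)

59.92‰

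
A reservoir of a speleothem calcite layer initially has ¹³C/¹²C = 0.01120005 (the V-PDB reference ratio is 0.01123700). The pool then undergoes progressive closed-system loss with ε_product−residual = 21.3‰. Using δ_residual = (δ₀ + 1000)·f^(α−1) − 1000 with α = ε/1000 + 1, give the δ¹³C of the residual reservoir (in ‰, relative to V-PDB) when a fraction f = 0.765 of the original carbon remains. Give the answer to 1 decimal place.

δ₀ = (0.01120005/0.01123700 − 1)×1000 = (0.996712 − 1)×1000 = -3.288‰
α − 1 = ε/1000 = 0.0213
f^(α−1) = 0.765^(0.0213) = 0.994310
δ_res = (-3.288 + 1000) × 0.994310 − 1000 = 991.041 − 1000 = -8.96‰

-9.0‰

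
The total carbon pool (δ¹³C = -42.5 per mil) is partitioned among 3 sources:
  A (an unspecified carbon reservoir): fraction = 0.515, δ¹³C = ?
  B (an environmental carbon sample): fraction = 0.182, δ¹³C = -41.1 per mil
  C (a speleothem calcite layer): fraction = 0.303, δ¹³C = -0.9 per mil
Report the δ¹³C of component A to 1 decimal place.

-67.5 per mil

Isotope mass balance: δ_bulk = Σ fᵢ·δᵢ.
-42.5 = 0.515×δ_A + 0.182×(-41.1) + 0.303×(-0.9)
0.515·δ_A = -42.5 − (-7.753) = -34.747
δ_A = -34.747 / 0.515 = -67.47 per mil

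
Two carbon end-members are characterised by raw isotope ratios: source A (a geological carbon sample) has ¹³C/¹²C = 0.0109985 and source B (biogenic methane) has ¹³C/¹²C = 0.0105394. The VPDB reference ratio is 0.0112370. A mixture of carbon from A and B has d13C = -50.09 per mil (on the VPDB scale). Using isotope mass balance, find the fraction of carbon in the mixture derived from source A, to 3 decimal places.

0.293

δ_A = (0.0109985/0.0112370 − 1)×1000 = (0.978775 − 1)×1000 = -21.225 per mil
δ_B = (0.0105394/0.0112370 − 1)×1000 = (0.937919 − 1)×1000 = -62.081 per mil
f_A = (δ_mix − δ_B)/(δ_A − δ_B) = (-50.09 − (-62.081))/(-21.225 − (-62.081))
f_A = 11.991 / 40.856 = 0.2935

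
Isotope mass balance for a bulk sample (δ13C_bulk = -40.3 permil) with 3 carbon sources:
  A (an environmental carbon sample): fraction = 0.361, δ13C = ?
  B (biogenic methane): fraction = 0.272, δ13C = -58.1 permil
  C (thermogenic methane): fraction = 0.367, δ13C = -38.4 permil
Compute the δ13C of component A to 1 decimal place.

-28.8 permil

Isotope mass balance: δ_bulk = Σ fᵢ·δᵢ.
-40.3 = 0.361×δ_A + 0.272×(-58.1) + 0.367×(-38.4)
0.361·δ_A = -40.3 − (-29.896) = -10.404
δ_A = -10.404 / 0.361 = -28.82 permil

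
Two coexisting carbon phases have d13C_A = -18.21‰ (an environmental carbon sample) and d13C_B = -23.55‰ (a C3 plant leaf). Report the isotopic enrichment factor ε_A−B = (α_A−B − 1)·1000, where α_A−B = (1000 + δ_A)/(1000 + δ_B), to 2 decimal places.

5.47‰

α_A−B = (1000 + -18.21) / (1000 + -23.55) = 981.79 / 976.45 = 1.005469
ε_A−B = (1.005469 − 1) × 1000 = 5.469‰
(The approximation ε ≈ δ_A − δ_B would give 5.34‰.)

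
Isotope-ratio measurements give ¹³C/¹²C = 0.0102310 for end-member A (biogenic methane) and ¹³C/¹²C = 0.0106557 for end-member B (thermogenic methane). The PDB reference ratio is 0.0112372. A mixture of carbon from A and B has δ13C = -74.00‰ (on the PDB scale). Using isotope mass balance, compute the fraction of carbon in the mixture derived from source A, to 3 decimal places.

0.589

δ_A = (0.0102310/0.0112372 − 1)×1000 = (0.910458 − 1)×1000 = -89.542‰
δ_B = (0.0106557/0.0112372 − 1)×1000 = (0.948252 − 1)×1000 = -51.748‰
f_A = (δ_mix − δ_B)/(δ_A − δ_B) = (-74.00 − (-51.748))/(-89.542 − (-51.748))
f_A = -22.252 / -37.794 = 0.5888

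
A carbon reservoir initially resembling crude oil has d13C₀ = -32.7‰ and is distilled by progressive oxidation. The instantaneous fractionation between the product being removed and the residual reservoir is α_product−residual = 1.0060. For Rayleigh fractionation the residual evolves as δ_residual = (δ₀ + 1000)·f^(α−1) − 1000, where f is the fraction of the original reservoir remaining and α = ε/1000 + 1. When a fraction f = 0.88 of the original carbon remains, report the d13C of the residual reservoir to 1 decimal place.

-33.4‰

Rayleigh residual: δ_res = (δ₀ + 1000)·f^(α−1) − 1000
α − 1 = 0.00600
f^(α−1) = 0.88^(0.00600) = 0.999233
δ_res = (-32.7 + 1000) × 0.999233 − 1000 = 966.558 − 1000 = -33.44‰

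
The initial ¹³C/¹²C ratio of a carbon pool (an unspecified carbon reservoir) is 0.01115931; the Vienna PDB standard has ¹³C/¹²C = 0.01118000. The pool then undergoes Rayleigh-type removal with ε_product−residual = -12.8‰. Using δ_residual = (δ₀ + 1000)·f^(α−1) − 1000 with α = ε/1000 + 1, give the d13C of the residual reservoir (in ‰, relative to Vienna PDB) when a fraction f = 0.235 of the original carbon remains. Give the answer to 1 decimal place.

δ₀ = (0.01115931/0.01118000 − 1)×1000 = (0.998149 − 1)×1000 = -1.851‰
α − 1 = ε/1000 = -0.0128
f^(α−1) = 0.235^(-0.0128) = 1.018709
δ_res = (-1.851 + 1000) × 1.018709 − 1000 = 1016.824 − 1000 = 16.82‰

16.8‰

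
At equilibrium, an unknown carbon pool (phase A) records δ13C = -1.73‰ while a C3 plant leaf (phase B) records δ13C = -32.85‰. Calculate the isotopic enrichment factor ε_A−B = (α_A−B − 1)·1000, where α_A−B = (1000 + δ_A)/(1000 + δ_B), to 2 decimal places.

32.18‰

α_A−B = (1000 + -1.73) / (1000 + -32.85) = 998.27 / 967.15 = 1.032177
ε_A−B = (1.032177 − 1) × 1000 = 32.177‰
(The approximation ε ≈ δ_A − δ_B would give 31.12‰.)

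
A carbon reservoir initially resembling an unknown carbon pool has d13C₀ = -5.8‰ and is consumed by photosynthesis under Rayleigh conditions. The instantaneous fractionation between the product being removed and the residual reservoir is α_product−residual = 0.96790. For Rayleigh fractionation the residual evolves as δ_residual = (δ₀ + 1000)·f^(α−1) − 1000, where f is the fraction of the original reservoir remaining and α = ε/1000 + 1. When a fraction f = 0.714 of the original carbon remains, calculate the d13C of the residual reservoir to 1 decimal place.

5.0‰

Rayleigh residual: δ_res = (δ₀ + 1000)·f^(α−1) − 1000
α − 1 = -0.03210
f^(α−1) = 0.714^(-0.03210) = 1.010872
δ_res = (-5.8 + 1000) × 1.010872 − 1000 = 1005.009 − 1000 = 5.01‰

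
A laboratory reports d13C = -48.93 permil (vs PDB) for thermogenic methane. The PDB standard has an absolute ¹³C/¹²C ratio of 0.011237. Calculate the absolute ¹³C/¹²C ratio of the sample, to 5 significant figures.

0.010687

R_sample = R_standard × (d13C/1000 + 1)
R_sample = 0.011237 × (-48.93/1000 + 1) = 0.011237 × 0.951070
R_sample = 0.0106872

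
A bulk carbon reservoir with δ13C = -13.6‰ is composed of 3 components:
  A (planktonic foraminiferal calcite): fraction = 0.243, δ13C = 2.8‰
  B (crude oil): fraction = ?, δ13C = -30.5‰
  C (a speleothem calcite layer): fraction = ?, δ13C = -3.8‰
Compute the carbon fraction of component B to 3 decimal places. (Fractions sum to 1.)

0.427

Let f_B and f_C be the unknown fractions; fractions sum to 1 so f_B + f_C = 0.757.
Mass balance: Σ fᵢ·δᵢ = δ_bulk ⇒ f_B·(-30.5) + f_C·(-3.8) = -13.6 − (0.680) = -14.280
Substitute f_C = 0.757 − f_B:
f_B·(-30.5 − -3.8) = -14.280 − 0.757×(-3.8) = -11.404
f_B = -11.404 / -26.7 = 0.4271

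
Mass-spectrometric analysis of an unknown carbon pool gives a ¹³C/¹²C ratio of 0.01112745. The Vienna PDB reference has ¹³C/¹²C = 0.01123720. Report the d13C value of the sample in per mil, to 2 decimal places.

-9.77 per mil

d13C = (R_sample / R_standard − 1) × 1000
R_sample / R_standard = 0.01112745 / 0.01123720 = 0.990233
d13C = (0.990233 − 1) × 1000 = -9.767 per mil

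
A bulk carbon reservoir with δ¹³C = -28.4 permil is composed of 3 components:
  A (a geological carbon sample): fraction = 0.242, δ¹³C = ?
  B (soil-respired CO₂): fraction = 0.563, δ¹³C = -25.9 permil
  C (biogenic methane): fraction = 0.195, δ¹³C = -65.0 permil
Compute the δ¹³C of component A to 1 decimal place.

-4.7 permil

Isotope mass balance: δ_bulk = Σ fᵢ·δᵢ.
-28.4 = 0.242×δ_A + 0.563×(-25.9) + 0.195×(-65.0)
0.242·δ_A = -28.4 − (-27.257) = -1.143
δ_A = -1.143 / 0.242 = -4.72 permil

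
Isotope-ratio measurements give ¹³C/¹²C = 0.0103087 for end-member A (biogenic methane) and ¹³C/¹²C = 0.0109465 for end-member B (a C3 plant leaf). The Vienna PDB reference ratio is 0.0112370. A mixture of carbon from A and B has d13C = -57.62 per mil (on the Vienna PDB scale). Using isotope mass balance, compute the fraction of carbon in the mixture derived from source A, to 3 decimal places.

0.560

δ_A = (0.0103087/0.0112370 − 1)×1000 = (0.917389 − 1)×1000 = -82.611 per mil
δ_B = (0.0109465/0.0112370 − 1)×1000 = (0.974148 − 1)×1000 = -25.852 per mil
f_A = (δ_mix − δ_B)/(δ_A − δ_B) = (-57.62 − (-25.852))/(-82.611 − (-25.852))
f_A = -31.768 / -56.759 = 0.5597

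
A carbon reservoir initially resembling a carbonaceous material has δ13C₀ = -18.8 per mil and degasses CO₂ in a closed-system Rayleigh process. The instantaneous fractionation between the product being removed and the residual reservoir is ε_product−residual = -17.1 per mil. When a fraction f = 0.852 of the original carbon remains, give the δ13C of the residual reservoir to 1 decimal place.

Rayleigh residual: δ_res = (δ₀ + 1000)·f^(α−1) − 1000
α = ε/1000 + 1 = 0.98290, so α − 1 = -0.01710
f^(α−1) = 0.852^(-0.01710) = 1.002743
δ_res = (-18.8 + 1000) × 1.002743 − 1000 = 983.891 − 1000 = -16.11 per mil

-16.1 per mil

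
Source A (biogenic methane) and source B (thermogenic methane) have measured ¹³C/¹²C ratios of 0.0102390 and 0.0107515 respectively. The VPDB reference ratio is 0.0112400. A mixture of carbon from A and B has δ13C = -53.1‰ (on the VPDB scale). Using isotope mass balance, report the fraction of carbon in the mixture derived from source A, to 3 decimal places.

0.211

δ_A = (0.0102390/0.0112400 − 1)×1000 = (0.910943 − 1)×1000 = -89.057‰
δ_B = (0.0107515/0.0112400 − 1)×1000 = (0.956539 − 1)×1000 = -43.461‰
f_A = (δ_mix − δ_B)/(δ_A − δ_B) = (-53.1 − (-43.461))/(-89.057 − (-43.461))
f_A = -9.639 / -45.596 = 0.2114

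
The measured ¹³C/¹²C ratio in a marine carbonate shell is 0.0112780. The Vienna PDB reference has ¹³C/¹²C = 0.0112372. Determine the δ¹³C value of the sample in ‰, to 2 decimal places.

3.63‰

δ¹³C = (R_sample / R_standard − 1) × 1000
R_sample / R_standard = 0.0112780 / 0.0112372 = 1.003631
δ¹³C = (1.003631 − 1) × 1000 = 3.631‰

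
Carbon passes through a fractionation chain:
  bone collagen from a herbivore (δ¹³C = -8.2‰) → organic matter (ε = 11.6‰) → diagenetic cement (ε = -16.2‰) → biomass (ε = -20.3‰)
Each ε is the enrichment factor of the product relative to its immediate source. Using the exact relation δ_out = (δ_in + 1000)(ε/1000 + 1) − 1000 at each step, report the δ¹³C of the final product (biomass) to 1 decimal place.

-33.0‰

step 1: δ = (-8.20 + 1000)·(11.6/1000 + 1) − 1000 = 3.30‰
step 2: δ = (3.30 + 1000)·(-16.2/1000 + 1) − 1000 = -12.95‰
step 3: δ = (-12.95 + 1000)·(-20.3/1000 + 1) − 1000 = -32.99‰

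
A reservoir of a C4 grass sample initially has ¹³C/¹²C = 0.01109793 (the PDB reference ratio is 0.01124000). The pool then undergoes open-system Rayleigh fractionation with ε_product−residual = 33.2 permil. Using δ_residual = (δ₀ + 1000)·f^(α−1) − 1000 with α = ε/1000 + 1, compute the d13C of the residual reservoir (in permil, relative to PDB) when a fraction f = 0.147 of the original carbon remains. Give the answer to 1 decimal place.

δ₀ = (0.01109793/0.01124000 − 1)×1000 = (0.987360 − 1)×1000 = -12.640 permil
α − 1 = ε/1000 = 0.0332
f^(α−1) = 0.147^(0.0332) = 0.938329
δ_res = (-12.640 + 1000) × 0.938329 − 1000 = 926.468 − 1000 = -73.53 permil

-73.5 permil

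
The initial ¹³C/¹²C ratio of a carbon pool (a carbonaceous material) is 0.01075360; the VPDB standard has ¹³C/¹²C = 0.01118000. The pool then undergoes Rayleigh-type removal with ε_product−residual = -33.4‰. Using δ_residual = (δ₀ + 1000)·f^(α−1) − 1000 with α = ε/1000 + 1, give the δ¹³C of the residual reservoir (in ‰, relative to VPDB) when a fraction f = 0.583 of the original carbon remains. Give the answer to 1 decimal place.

-20.6‰

δ₀ = (0.01075360/0.01118000 − 1)×1000 = (0.961860 − 1)×1000 = -38.140‰
α − 1 = ε/1000 = -0.0334
f^(α−1) = 0.583^(-0.0334) = 1.018185
δ_res = (-38.140 + 1000) × 1.018185 − 1000 = 979.352 − 1000 = -20.65‰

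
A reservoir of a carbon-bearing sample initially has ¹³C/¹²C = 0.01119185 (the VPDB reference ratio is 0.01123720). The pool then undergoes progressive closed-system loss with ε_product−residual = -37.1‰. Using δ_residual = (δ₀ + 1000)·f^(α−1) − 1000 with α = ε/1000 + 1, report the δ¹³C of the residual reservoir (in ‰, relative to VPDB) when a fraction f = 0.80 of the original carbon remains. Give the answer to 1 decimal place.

δ₀ = (0.01119185/0.01123720 − 1)×1000 = (0.995964 − 1)×1000 = -4.036‰
α − 1 = ε/1000 = -0.0371
f^(α−1) = 0.80^(-0.0371) = 1.008313
δ_res = (-4.036 + 1000) × 1.008313 − 1000 = 1004.244 − 1000 = 4.24‰

4.2‰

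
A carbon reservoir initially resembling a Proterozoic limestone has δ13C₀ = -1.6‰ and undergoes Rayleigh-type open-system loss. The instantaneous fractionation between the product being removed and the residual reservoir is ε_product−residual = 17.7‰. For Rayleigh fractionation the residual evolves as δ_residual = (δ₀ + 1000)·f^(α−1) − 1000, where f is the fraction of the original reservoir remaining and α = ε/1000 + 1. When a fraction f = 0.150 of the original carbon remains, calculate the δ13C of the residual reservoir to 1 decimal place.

Rayleigh residual: δ_res = (δ₀ + 1000)·f^(α−1) − 1000
α = ε/1000 + 1 = 1.01770, so α − 1 = 0.01770
f^(α−1) = 0.150^(0.01770) = 0.966978
δ_res = (-1.6 + 1000) × 0.966978 − 1000 = 965.431 − 1000 = -34.57‰

-34.6‰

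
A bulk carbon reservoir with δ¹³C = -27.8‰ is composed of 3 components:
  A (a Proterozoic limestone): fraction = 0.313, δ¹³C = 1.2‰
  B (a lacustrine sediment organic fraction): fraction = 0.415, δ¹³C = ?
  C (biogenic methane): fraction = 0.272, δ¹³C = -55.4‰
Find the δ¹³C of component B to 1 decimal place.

-31.6‰

Isotope mass balance: δ_bulk = Σ fᵢ·δᵢ.
-27.8 = 0.313×(1.2) + 0.415×δ_B + 0.272×(-55.4)
0.415·δ_B = -27.8 − (-14.693) = -13.107
δ_B = -13.107 / 0.415 = -31.58‰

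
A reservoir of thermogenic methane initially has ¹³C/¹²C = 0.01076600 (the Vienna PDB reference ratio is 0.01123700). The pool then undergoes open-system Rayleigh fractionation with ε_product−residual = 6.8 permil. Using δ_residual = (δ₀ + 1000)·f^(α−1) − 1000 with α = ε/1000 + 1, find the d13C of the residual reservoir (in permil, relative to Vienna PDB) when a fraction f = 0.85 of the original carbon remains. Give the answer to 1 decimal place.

-43.0 permil

δ₀ = (0.01076600/0.01123700 − 1)×1000 = (0.958085 − 1)×1000 = -41.915 permil
α − 1 = ε/1000 = 0.0068
f^(α−1) = 0.85^(0.0068) = 0.998895
δ_res = (-41.915 + 1000) × 0.998895 − 1000 = 957.027 − 1000 = -42.97 permil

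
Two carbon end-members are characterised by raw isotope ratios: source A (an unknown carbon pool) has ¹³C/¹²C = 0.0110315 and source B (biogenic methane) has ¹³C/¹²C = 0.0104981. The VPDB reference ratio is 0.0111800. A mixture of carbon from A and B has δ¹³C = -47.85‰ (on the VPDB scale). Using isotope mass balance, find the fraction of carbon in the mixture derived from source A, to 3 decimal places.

0.275

δ_A = (0.0110315/0.0111800 − 1)×1000 = (0.986717 − 1)×1000 = -13.283‰
δ_B = (0.0104981/0.0111800 − 1)×1000 = (0.939007 − 1)×1000 = -60.993‰
f_A = (δ_mix − δ_B)/(δ_A − δ_B) = (-47.85 − (-60.993))/(-13.283 − (-60.993))
f_A = 13.143 / 47.710 = 0.2755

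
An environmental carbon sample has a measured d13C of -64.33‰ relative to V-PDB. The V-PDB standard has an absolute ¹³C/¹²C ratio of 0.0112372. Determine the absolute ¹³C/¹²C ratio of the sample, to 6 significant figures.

0.0105143

R_sample = R_standard × (d13C/1000 + 1)
R_sample = 0.0112372 × (-64.33/1000 + 1) = 0.0112372 × 0.935670
R_sample = 0.0105143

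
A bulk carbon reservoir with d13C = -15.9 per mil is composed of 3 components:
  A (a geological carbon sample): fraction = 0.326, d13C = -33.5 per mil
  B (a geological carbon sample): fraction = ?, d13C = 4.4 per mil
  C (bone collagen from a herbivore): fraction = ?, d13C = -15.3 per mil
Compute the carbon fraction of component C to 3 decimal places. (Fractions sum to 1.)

Let f_C and f_B be the unknown fractions; fractions sum to 1 so f_C + f_B = 0.674.
Mass balance: Σ fᵢ·δᵢ = δ_bulk ⇒ f_C·(-15.3) + f_B·(4.4) = -15.9 − (-10.921) = -4.979
Substitute f_B = 0.674 − f_C:
f_C·(-15.3 − 4.4) = -4.979 − 0.674×(4.4) = -7.945
f_C = -7.945 / -19.7 = 0.4033

0.403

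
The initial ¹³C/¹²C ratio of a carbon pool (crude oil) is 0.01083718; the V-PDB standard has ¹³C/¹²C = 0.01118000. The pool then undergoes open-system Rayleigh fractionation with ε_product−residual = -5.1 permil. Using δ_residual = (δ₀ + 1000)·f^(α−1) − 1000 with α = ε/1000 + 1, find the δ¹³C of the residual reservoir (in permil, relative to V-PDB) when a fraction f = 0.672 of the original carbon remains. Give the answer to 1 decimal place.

δ₀ = (0.01083718/0.01118000 − 1)×1000 = (0.969336 − 1)×1000 = -30.664 permil
α − 1 = ε/1000 = -0.0051
f^(α−1) = 0.672^(-0.0051) = 1.002029
δ_res = (-30.664 + 1000) × 1.002029 − 1000 = 971.303 − 1000 = -28.70 permil

-28.7 permil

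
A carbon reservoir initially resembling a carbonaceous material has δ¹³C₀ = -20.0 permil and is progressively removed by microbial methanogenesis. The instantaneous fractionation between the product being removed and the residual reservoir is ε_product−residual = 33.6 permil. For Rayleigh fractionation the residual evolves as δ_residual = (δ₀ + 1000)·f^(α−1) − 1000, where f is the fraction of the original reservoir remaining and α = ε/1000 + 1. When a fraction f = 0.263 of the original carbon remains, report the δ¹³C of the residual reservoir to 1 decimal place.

Rayleigh residual: δ_res = (δ₀ + 1000)·f^(α−1) − 1000
α = ε/1000 + 1 = 1.03360, so α − 1 = 0.03360
f^(α−1) = 0.263^(0.03360) = 0.956116
δ_res = (-20.0 + 1000) × 0.956116 − 1000 = 936.994 − 1000 = -63.01 permil

-63.0 permil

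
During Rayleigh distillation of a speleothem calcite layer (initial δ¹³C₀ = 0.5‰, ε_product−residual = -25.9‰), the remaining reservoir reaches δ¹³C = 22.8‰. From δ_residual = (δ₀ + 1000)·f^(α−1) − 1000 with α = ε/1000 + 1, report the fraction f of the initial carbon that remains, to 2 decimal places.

α − 1 = ε/1000 = -0.0259
(δ_res + 1000)/(δ₀ + 1000) = (22.8 + 1000)/(0.5 + 1000) = 1022.8/1000.5 = 1.022289
f = 1.022289^(1/-0.0259) = exp(ln(1.022289)/-0.0259) = exp(0.02204/-0.0259)
f = exp(-0.8511) = 0.4269

0.43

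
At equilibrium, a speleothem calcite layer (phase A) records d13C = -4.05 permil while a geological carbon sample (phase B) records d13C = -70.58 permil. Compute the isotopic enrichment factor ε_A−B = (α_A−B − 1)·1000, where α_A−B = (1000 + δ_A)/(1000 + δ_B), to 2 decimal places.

71.58 permil

α_A−B = (1000 + -4.05) / (1000 + -70.58) = 995.95 / 929.42 = 1.071582
ε_A−B = (1.071582 − 1) × 1000 = 71.582 permil
(The approximation ε ≈ δ_A − δ_B would give 66.53 permil.)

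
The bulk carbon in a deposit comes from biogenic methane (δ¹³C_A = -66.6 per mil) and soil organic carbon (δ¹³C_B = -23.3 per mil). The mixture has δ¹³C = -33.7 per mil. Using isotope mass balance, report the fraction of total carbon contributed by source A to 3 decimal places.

0.240

δ_mix = f_A·δ_A + (1 − f_A)·δ_B  ⇒  f_A = (δ_mix − δ_B)/(δ_A − δ_B)
f_A = (-33.7 − (-23.3)) / (-66.6 − (-23.3))
f_A = -10.4 / -43.3 = 0.2402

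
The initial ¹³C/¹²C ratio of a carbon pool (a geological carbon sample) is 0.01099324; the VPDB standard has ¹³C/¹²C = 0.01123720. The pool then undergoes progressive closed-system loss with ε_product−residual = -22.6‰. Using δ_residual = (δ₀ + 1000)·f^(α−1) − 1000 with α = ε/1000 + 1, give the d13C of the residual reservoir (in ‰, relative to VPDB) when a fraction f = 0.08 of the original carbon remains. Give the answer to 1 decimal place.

35.8‰

δ₀ = (0.01099324/0.01123720 − 1)×1000 = (0.978290 − 1)×1000 = -21.710‰
α − 1 = ε/1000 = -0.0226
f^(α−1) = 0.08^(-0.0226) = 1.058742
δ_res = (-21.710 + 1000) × 1.058742 − 1000 = 1035.757 − 1000 = 35.76‰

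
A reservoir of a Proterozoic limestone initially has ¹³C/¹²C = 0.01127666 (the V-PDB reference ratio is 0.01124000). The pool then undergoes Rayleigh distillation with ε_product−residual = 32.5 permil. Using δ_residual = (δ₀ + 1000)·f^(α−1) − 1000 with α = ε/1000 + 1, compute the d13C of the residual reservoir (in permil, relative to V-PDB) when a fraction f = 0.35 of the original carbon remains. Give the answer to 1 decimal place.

δ₀ = (0.01127666/0.01124000 − 1)×1000 = (1.003262 − 1)×1000 = 3.262 permil
α − 1 = ε/1000 = 0.0325
f^(α−1) = 0.35^(0.0325) = 0.966456
δ_res = (3.262 + 1000) × 0.966456 − 1000 = 969.608 − 1000 = -30.39 permil

-30.4 permil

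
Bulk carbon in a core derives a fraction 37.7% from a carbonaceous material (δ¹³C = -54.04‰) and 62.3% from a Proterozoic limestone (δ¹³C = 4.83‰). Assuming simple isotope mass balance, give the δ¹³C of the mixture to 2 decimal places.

δ_mix = f_A·δ_A + f_B·δ_B
δ_mix = 0.377 × (-54.04) + 0.623 × (4.83)
δ_mix = -20.373 + 3.009 = -17.364‰

-17.36‰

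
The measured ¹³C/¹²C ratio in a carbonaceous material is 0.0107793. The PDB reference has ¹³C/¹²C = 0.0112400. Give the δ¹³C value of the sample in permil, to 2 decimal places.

δ¹³C = (R_sample / R_standard − 1) × 1000
R_sample / R_standard = 0.0107793 / 0.0112400 = 0.959012
δ¹³C = (0.959012 − 1) × 1000 = -40.988 permil

-40.99 permil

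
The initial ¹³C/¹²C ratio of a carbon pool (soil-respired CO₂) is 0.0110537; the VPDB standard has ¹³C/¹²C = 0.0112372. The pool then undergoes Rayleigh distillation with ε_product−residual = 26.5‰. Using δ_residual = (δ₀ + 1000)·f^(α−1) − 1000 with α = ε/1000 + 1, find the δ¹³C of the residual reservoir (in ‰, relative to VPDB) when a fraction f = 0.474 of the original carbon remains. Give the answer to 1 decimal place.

-35.6‰

δ₀ = (0.0110537/0.0112372 − 1)×1000 = (0.983670 − 1)×1000 = -16.330‰
α − 1 = ε/1000 = 0.0265
f^(α−1) = 0.474^(0.0265) = 0.980411
δ_res = (-16.330 + 1000) × 0.980411 − 1000 = 964.401 − 1000 = -35.60‰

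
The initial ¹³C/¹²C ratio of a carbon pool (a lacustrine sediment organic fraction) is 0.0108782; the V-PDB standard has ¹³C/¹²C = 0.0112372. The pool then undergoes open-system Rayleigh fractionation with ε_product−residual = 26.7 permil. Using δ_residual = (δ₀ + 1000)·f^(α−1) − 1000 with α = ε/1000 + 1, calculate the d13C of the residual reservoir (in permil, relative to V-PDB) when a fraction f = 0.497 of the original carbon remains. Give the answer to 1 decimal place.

δ₀ = (0.0108782/0.0112372 − 1)×1000 = (0.968053 − 1)×1000 = -31.947 permil
α − 1 = ε/1000 = 0.0267
f^(α−1) = 0.497^(0.0267) = 0.981505
δ_res = (-31.947 + 1000) × 0.981505 − 1000 = 950.149 − 1000 = -49.85 permil

-49.9 permil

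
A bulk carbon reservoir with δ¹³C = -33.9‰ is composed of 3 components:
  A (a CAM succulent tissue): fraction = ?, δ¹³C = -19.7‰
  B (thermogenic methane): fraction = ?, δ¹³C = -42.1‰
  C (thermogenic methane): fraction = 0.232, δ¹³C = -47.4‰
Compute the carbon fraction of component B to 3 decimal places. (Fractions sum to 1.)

0.347

Let f_B and f_A be the unknown fractions; fractions sum to 1 so f_B + f_A = 0.768.
Mass balance: Σ fᵢ·δᵢ = δ_bulk ⇒ f_B·(-42.1) + f_A·(-19.7) = -33.9 − (-10.997) = -22.903
Substitute f_A = 0.768 − f_B:
f_B·(-42.1 − -19.7) = -22.903 − 0.768×(-19.7) = -7.774
f_B = -7.774 / -22.4 = 0.3470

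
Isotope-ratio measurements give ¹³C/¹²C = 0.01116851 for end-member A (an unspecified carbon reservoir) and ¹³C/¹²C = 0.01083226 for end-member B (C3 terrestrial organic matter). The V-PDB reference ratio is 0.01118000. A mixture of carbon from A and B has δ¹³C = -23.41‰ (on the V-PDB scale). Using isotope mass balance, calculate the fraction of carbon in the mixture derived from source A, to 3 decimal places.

0.256

δ_A = (0.01116851/0.01118000 − 1)×1000 = (0.998972 − 1)×1000 = -1.028‰
δ_B = (0.01083226/0.01118000 − 1)×1000 = (0.968896 − 1)×1000 = -31.104‰
f_A = (δ_mix − δ_B)/(δ_A − δ_B) = (-23.41 − (-31.104))/(-1.028 − (-31.104))
f_A = 7.694 / 30.076 = 0.2558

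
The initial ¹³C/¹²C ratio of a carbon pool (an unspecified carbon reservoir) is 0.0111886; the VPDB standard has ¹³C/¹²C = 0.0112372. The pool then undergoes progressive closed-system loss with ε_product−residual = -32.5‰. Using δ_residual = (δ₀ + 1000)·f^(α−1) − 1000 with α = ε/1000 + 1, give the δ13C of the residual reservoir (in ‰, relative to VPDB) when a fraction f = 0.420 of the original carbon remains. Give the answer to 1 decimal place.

24.1‰

δ₀ = (0.0111886/0.0112372 − 1)×1000 = (0.995675 − 1)×1000 = -4.325‰
α − 1 = ε/1000 = -0.0325
f^(α−1) = 0.420^(-0.0325) = 1.028595
δ_res = (-4.325 + 1000) × 1.028595 − 1000 = 1024.146 − 1000 = 24.15‰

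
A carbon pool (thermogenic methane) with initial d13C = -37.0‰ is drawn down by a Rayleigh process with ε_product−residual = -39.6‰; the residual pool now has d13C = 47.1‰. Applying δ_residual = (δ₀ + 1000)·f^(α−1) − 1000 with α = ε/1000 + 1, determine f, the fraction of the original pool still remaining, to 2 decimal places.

0.12

α − 1 = ε/1000 = -0.0396
(δ_res + 1000)/(δ₀ + 1000) = (47.1 + 1000)/(-37.0 + 1000) = 1047.1/963.0 = 1.087331
f = 1.087331^(1/-0.0396) = exp(ln(1.087331)/-0.0396) = exp(0.08373/-0.0396)
f = exp(-2.1143) = 0.1207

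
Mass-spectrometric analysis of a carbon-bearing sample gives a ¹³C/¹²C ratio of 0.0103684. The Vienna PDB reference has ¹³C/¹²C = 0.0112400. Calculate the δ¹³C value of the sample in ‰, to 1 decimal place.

δ¹³C = (R_sample / R_standard − 1) × 1000
R_sample / R_standard = 0.0103684 / 0.0112400 = 0.922456
δ¹³C = (0.922456 − 1) × 1000 = -77.54‰

-77.5‰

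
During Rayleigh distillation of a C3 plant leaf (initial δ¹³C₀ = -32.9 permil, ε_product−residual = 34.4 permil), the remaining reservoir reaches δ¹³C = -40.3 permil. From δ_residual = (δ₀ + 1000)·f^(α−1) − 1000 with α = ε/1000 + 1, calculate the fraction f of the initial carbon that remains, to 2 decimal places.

0.80

α − 1 = ε/1000 = 0.0344
(δ_res + 1000)/(δ₀ + 1000) = (-40.3 + 1000)/(-32.9 + 1000) = 959.7/967.1 = 0.992348
f = 0.992348^(1/0.0344) = exp(ln(0.992348)/0.0344) = exp(-0.00768/0.0344)
f = exp(-0.2233) = 0.7999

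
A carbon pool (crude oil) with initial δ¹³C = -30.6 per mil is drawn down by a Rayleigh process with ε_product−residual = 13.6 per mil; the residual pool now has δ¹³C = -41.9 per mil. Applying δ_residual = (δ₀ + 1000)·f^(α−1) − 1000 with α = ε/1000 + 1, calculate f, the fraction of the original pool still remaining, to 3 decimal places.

α − 1 = ε/1000 = 0.0136
(δ_res + 1000)/(δ₀ + 1000) = (-41.9 + 1000)/(-30.6 + 1000) = 958.1/969.4 = 0.988343
f = 0.988343^(1/0.0136) = exp(ln(0.988343)/0.0136) = exp(-0.01173/0.0136)
f = exp(-0.8621) = 0.4223

0.422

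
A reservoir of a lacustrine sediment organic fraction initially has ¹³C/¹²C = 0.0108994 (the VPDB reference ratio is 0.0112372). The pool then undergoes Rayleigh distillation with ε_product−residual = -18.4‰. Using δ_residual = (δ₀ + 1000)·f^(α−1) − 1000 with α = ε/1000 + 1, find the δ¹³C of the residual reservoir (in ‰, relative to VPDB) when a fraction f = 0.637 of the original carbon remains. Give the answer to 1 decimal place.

-22.0‰

δ₀ = (0.0108994/0.0112372 − 1)×1000 = (0.969939 − 1)×1000 = -30.061‰
α − 1 = ε/1000 = -0.0184
f^(α−1) = 0.637^(-0.0184) = 1.008333
δ_res = (-30.061 + 1000) × 1.008333 − 1000 = 978.021 − 1000 = -21.98‰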